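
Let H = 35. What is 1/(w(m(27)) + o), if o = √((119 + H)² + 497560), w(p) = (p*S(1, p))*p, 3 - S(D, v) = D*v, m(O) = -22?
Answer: 3025/36472181 - √130319/72944362 ≈ 7.7991e-5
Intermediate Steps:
S(D, v) = 3 - D*v
w(p) = p²*(3 - p) (w(p) = (p*(3 - 1*1*p))*p = (p*(3 - p))*p = p²*(3 - p))
o = 2*√130319 (o = √((119 + 35)² + 497560) = √(154² + 497560) = √(23716 + 497560) = √521276 = 2*√130319 ≈ 721.99)
1/(w(m(27)) + o) = 1/((-22)²*(3 - 1*(-22)) + 2*√130319) = 1/(484*(3 + 22) + 2*√130319) = 1/(484*25 + 2*√130319) = 1/(12100 + 2*√130319)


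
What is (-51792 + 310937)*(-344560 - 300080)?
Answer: -167055232800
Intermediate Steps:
(-51792 + 310937)*(-344560 - 300080) = 259145*(-644640) = -167055232800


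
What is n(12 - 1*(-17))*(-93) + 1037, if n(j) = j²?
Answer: -77176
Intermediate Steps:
n(12 - 1*(-17))*(-93) + 1037 = (12 - 1*(-17))²*(-93) + 1037 = (12 + 17)²*(-93) + 1037 = 29²*(-93) + 1037 = 841*(-93) + 1037 = -78213 + 1037 = -77176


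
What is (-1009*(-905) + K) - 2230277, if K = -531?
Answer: -1317663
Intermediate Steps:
(-1009*(-905) + K) - 2230277 = (-1009*(-905) - 531) - 2230277 = (913145 - 531) - 2230277 = 912614 - 2230277 = -1317663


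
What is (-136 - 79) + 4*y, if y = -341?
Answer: -1579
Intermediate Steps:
(-136 - 79) + 4*y = (-136 - 79) + 4*(-341) = -215 - 1364 = -1579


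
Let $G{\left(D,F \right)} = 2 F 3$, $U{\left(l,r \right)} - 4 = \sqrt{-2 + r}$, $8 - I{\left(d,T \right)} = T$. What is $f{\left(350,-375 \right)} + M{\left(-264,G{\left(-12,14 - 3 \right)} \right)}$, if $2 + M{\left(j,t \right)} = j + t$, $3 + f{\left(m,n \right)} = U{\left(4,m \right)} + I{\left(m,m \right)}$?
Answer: $-541 + 2 \sqrt{87} \approx -522.35$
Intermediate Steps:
$I{\left(d,T \right)} = 8 - T$
$U{\left(l,r \right)} = 4 + \sqrt{-2 + r}$
$G{\left(D,F \right)} = 6 F$
$f{\left(m,n \right)} = 9 + \sqrt{-2 + m} - m$ ($f{\left(m,n \right)} = -3 - \left(-12 + m - \sqrt{-2 + m}\right) = -3 + \left(12 + \sqrt{-2 + m} - m\right) = 9 + \sqrt{-2 + m} - m$)
$M{\left(j,t \right)} = -2 + j + t$ ($M{\left(j,t \right)} = -2 + \left(j + t\right) = -2 + j + t$)
$f{\left(350,-375 \right)} + M{\left(-264,G{\left(-12,14 - 3 \right)} \right)} = \left(9 + \sqrt{-2 + 350} - 350\right) - \left(266 - 6 \left(14 - 3\right)\right) = \left(9 + \sqrt{348} - 350\right) - 200 = \left(9 + 2 \sqrt{87} - 350\right) - 200 = \left(-341 + 2 \sqrt{87}\right) - 200 = -541 + 2 \sqrt{87}$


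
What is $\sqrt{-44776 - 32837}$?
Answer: $i \sqrt{77613} \approx 278.59 i$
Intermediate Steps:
$\sqrt{-44776 - 32837} = \sqrt{-77613} = i \sqrt{77613}$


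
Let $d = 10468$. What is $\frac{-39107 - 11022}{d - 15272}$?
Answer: $\frac{50129}{4804} \approx 10.435$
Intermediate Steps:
$\frac{-39107 - 11022}{d - 15272} = \frac{-39107 - 11022}{10468 - 15272} = - \frac{50129}{-4804} = \left(-50129\right) \left(- \frac{1}{4804}\right) = \frac{50129}{4804}$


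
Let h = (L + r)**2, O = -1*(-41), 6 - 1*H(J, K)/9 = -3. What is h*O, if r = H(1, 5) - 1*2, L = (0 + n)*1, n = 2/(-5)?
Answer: 6332409/25 ≈ 2.5330e+5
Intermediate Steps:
n = -2/5 (n = 2*(-1/5) = -2/5 ≈ -0.40000)
H(J, K) = 81 (H(J, K) = 54 - 9*(-3) = 54 + 27 = 81)
L = -2/5 (L = (0 - 2/5)*1 = -2/5*1 = -2/5 ≈ -0.40000)
r = 79 (r = 81 - 1*2 = 81 - 2 = 79)
O = 41
h = 154449/25 (h = (-2/5 + 79)**2 = (393/5)**2 = 154449/25 ≈ 6178.0)
h*O = (154449/25)*41 = 6332409/25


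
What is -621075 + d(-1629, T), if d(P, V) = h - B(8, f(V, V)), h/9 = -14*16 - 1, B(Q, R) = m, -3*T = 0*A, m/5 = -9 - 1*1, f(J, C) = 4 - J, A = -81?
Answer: -623050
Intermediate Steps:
m = -50 (m = 5*(-9 - 1*1) = 5*(-9 - 1) = 5*(-10) = -50)
T = 0 (T = -0*(-81) = -1/3*0 = 0)
B(Q, R) = -50
h = -2025 (h = 9*(-14*16 - 1) = 9*(-224 - 1) = 9*(-225) = -2025)
d(P, V) = -1975 (d(P, V) = -2025 - 1*(-50) = -2025 + 50 = -1975)
-621075 + d(-1629, T) = -621075 - 1975 = -623050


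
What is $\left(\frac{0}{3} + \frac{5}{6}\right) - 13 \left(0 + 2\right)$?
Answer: $- \frac{151}{6} \approx -25.167$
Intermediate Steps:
$\left(\frac{0}{3} + \frac{5}{6}\right) - 13 \left(0 + 2\right) = \left(0 \cdot \frac{1}{3} + 5 \cdot \frac{1}{6}\right) - 26 = \left(0 + \frac{5}{6}\right) - 26 = \frac{5}{6} - 26 = - \frac{151}{6}$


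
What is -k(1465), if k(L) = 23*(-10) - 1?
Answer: 231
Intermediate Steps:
k(L) = -231 (k(L) = -230 - 1 = -231)
-k(1465) = -1*(-231) = 231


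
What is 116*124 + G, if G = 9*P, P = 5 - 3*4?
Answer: 14321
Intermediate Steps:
P = -7 (P = 5 - 12 = -7)
G = -63 (G = 9*(-7) = -63)
116*124 + G = 116*124 - 63 = 14384 - 63 = 14321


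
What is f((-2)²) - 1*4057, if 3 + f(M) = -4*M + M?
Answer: -4072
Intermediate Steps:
f(M) = -3 - 3*M (f(M) = -3 + (-4*M + M) = -3 - 3*M)
f((-2)²) - 1*4057 = (-3 - 3*(-2)²) - 1*4057 = (-3 - 3*4) - 4057 = (-3 - 12) - 4057 = -15 - 4057 = -4072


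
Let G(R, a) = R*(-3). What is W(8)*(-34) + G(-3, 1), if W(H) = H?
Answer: -263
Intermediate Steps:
G(R, a) = -3*R
W(8)*(-34) + G(-3, 1) = 8*(-34) - 3*(-3) = -272 + 9 = -263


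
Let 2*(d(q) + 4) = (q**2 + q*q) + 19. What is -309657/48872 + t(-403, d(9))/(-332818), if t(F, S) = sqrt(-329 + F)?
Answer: -309657/48872 - I*sqrt(183)/166409 ≈ -6.3361 - 8.1292e-5*I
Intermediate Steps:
d(q) = 11/2 + q**2 (d(q) = -4 + ((q**2 + q*q) + 19)/2 = -4 + ((q**2 + q**2) + 19)/2 = -4 + (2*q**2 + 19)/2 = -4 + (19 + 2*q**2)/2 = -4 + (19/2 + q**2) = 11/2 + q**2)
-309657/48872 + t(-403, d(9))/(-332818) = -309657/48872 + sqrt(-329 - 403)/(-332818) = -309657*1/48872 + sqrt(-732)*(-1/332818) = -309657/48872 + (2*I*sqrt(183))*(-1/332818) = -309657/48872 - I*sqrt(183)/166409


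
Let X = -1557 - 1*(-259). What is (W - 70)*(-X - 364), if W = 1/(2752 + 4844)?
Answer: -248312773/3798 ≈ -65380.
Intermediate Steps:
X = -1298 (X = -1557 + 259 = -1298)
W = 1/7596 ≈ 0.00013165
(W - 70)*(-X - 364) = (1/7596 - 70)*(-1*(-1298) - 364) = -531719*(1298 - 364)/7596 = -531719/7596*934 = -248312773/3798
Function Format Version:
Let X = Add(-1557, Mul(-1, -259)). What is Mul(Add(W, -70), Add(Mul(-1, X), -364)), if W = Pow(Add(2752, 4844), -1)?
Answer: Rational(-248312773, 3798) ≈ -65380.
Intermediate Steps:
X = -1298 (X = Add(-1557, 259) = -1298)
W = Rational(1, 7596) (W = Pow(7596, -1) = Rational(1, 7596) ≈ 0.00013165)
Mul(Add(W, -70), Add(Mul(-1, X), -364)) = Mul(Add(Rational(1, 7596), -70), Add(Mul(-1, -1298), -364)) = Mul(Rational(-531719, 7596), Add(1298, -364)) = Mul(Rational(-531719, 7596), 934) = Rational(-248312773, 3798)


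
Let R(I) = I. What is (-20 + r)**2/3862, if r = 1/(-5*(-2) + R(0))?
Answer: 39601/386200 ≈ 0.10254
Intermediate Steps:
r = 1/10 (r = 1/(-5*(-2) + 0) = 1/(10 + 0) = 1/10 ≈ 0.10000)
(-20 + r)**2/3862 = (-20 + 1/10)**2/3862 = (-199/10)**2*(1/3862) = (39601/100)*(1/3862) = 39601/386200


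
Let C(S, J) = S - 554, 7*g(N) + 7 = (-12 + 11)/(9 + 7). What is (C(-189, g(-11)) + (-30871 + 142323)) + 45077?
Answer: 155786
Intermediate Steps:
g(N) = -113/112 (g(N) = -1 + ((-12 + 11)/(9 + 7))/7 = -1 + (-1/16)/7 = -1 + (-1*1/16)/7 = -1 + (1/7)*(-1/16) = -1 - 1/112 = -113/112)
C(S, J) = -554 + S
(C(-189, g(-11)) + (-30871 + 142323)) + 45077 = ((-554 - 189) + (-30871 + 142323)) + 45077 = (-743 + 111452) + 45077 = 110709 + 45077 = 155786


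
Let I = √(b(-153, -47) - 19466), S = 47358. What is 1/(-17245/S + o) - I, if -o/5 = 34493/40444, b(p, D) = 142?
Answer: -957673476/4432527125 - 2*I*√4831 ≈ -0.21606 - 139.01*I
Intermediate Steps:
o = -172465/40444 ≈ -4.2643
I = 2*I*√4831 (I = √(142 - 19466) = √(-19324) = 2*I*√4831 ≈ 139.01*I)
1/(-17245/S + o) - I = 1/(-17245/47358 - 172465/40444) - 2*I*√4831 = 1/(-4432527125/957673476) - 2*I*√4831 = -957673476/4432527125 - 2*I*√4831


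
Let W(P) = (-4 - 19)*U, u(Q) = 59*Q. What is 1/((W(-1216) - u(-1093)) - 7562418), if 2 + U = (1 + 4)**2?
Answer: -1/7498460 ≈ -1.3336e-7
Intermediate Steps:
U = 23 (U = -2 + (1 + 4)**2 = -2 + 5**2 = -2 + 25 = 23)
W(P) = -529 (W(P) = (-4 - 19)*23 = -23*23 = -529)
1/((W(-1216) - u(-1093)) - 7562418) = 1/((-529 - 59*(-1093)) - 7562418) = 1/((-529 - 1*(-64487)) - 7562418) = 1/((-529 + 64487) - 7562418) = 1/(63958 - 7562418) = 1/(-7498460) = -1/7498460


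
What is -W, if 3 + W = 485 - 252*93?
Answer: 22954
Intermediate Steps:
W = -22954 (W = -3 + (485 - 252*93) = -3 + (485 - 23436) = -3 - 22951 = -22954)
-W = -1*(-22954) = 22954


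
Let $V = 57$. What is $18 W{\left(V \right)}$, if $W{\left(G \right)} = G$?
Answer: $1026$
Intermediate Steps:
$18 W{\left(V \right)} = 18 \cdot 57 = 1026$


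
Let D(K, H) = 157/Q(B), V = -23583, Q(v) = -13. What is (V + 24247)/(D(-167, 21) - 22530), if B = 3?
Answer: -8632/293047 ≈ -0.029456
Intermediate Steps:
D(K, H) = -157/13 (D(K, H) = 157/(-13) = 157*(-1/13) = -157/13)
(V + 24247)/(D(-167, 21) - 22530) = (-23583 + 24247)/(-157/13 - 22530) = 664/(-293047/13) = 664*(-13/293047) = -8632/293047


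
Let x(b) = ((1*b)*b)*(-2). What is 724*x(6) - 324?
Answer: -52452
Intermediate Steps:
x(b) = -2*b² (x(b) = (b*b)*(-2) = b²*(-2) = -2*b²)
724*x(6) - 324 = 724*(-2*6²) - 324 = 724*(-2*36) - 324 = 724*(-72) - 324 = -52128 - 324 = -52452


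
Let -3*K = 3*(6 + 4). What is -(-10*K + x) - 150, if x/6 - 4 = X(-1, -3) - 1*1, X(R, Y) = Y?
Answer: -250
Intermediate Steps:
x = 0 (x = 24 + 6*(-3 - 1*1) = 24 + 6*(-3 - 1) = 24 + 6*(-4) = 24 - 24 = 0)
K = -10 (K = -(6 + 4) = -10 ≈ -10.000)
-(-10*K + x) - 150 = -(-10*(-10) + 0) - 150 = -(100 + 0) - 150 = -1*100 - 150 = -100 - 150 = -250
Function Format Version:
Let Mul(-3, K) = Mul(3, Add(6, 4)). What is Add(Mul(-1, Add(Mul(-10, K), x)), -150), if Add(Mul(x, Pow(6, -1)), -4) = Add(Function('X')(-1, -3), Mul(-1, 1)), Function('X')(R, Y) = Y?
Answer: -250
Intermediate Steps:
x = 0 (x = Add(24, Mul(6, Add(-3, Mul(-1, 1)))) = Add(24, Mul(6, Add(-3, -1))) = Add(24, Mul(6, -4)) = Add(24, -24) = 0)
K = -10 (K = Mul(Rational(-1, 3), Mul(3, Add(6, 4))) = Mul(Rational(-1, 3), Mul(3, 10)) = Mul(Rational(-1, 3), 30) = -10)
Add(Mul(-1, Add(Mul(-10, K), x)), -150) = Add(Mul(-1, Add(Mul(-10, -10), 0)), -150) = Add(Mul(-1, Add(100, 0)), -150) = Add(Mul(-1, 100), -150) = Add(-100, -150) = -250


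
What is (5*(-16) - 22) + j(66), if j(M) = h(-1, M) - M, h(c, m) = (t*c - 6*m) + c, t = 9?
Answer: -574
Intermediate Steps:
h(c, m) = -6*m + 10*c (h(c, m) = (9*c - 6*m) + c = (-6*m + 9*c) + c = -6*m + 10*c)
j(M) = -10 - 7*M (j(M) = (-6*M + 10*(-1)) - M = (-6*M - 10) - M = (-10 - 6*M) - M = -10 - 7*M)
(5*(-16) - 22) + j(66) = (5*(-16) - 22) + (-10 - 7*66) = (-80 - 22) + (-10 - 462) = -102 - 472 = -574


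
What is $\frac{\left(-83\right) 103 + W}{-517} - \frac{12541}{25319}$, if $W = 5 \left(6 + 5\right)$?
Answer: $\frac{208575889}{13089923} \approx 15.934$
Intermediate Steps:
$W = 55$ ($W = 5 \cdot 11 = 55$)
$\frac{\left(-83\right) 103 + W}{-517} - \frac{12541}{25319} = \frac{\left(-83\right) 103 + 55}{-517} - \frac{12541}{25319} = \left(-8549 + 55\right) \left(- \frac{1}{517}\right) - \frac{12541}{25319} = \left(-8494\right) \left(- \frac{1}{517}\right) - \frac{12541}{25319} = \frac{8494}{517} - \frac{12541}{25319} = \frac{208575889}{13089923}$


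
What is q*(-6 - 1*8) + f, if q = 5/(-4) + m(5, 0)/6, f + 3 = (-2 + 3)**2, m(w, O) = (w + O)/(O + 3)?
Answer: 209/18 ≈ 11.611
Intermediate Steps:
m(w, O) = (O + w)/(3 + O)
f = -2 (f = -3 + (-2 + 3)**2 = -3 + 1**2 = -3 + 1 = -2)
q = -35/36 (q = 5/(-4) + ((0 + 5)/(3 + 0))/6 = 5*(-1/4) + (5/3)*(1/6) = -5/4 + ((1/3)*5)*(1/6) = -5/4 + (5/3)*(1/6) = -5/4 + 5/18 = -35/36 ≈ -0.97222)
q*(-6 - 1*8) + f = -35*(-6 - 1*8)/36 - 2 = -35*(-6 - 8)/36 - 2 = -35/36*(-14) - 2 = 245/18 - 2 = 209/18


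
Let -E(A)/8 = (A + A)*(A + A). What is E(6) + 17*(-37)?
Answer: -1781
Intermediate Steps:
E(A) = -32*A² (E(A) = -8*(A + A)*(A + A) = -8*2*A*2*A = -32*A²)
E(6) + 17*(-37) = -32*6² + 17*(-37) = -32*36 - 629 = -1152 - 629 = -1781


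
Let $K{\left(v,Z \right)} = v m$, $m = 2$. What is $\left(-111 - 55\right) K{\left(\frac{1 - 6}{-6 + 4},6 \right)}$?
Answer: $-830$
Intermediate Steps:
$K{\left(v,Z \right)} = 2 v$ ($K{\left(v,Z \right)} = v 2 = 2 v$)
$\left(-111 - 55\right) K{\left(\frac{1 - 6}{-6 + 4},6 \right)} = \left(-111 - 55\right) 2 \frac{1 - 6}{-6 + 4} = - 166 \cdot 2 \left(- \frac{5}{-2}\right) = - 166 \cdot 2 \left(\left(-5\right) \left(- \frac{1}{2}\right)\right) = - 166 \cdot 2 \cdot \frac{5}{2} = \left(-166\right) 5 = -830$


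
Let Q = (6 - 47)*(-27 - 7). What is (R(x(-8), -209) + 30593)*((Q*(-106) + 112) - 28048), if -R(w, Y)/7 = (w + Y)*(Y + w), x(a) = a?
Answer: 52539571000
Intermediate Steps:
Q = 1394 (Q = -41*(-34) = 1394)
R(w, Y) = -7*(Y + w)² (R(w, Y) = -7*(w + Y)*(Y + w) = -7*(Y + w)*(Y + w) = -7*(Y + w)²)
(R(x(-8), -209) + 30593)*((Q*(-106) + 112) - 28048) = (-7*(-209 - 8)² + 30593)*((1394*(-106) + 112) - 28048) = (-7*(-217)² + 30593)*((-147764 + 112) - 28048) = (-7*47089 + 30593)*(-147652 - 28048) = (-329623 + 30593)*(-175700) = -299030*(-175700) = 52539571000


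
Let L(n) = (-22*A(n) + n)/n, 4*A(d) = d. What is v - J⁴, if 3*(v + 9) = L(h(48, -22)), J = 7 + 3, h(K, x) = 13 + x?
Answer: -20021/2 ≈ -10011.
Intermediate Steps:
A(d) = d/4
L(n) = -9/2 (L(n) = (-11*n/2 + n)/n = (-9*n/2)/n = -9/2)
J = 10
v = -21/2 (v = -9 + (⅓)*(-9/2) = -9 - 3/2 = -21/2 ≈ -10.500)
v - J⁴ = -21/2 - 1*10⁴ = -21/2 - 1*10000 = -21/2 - 10000 = -20021/2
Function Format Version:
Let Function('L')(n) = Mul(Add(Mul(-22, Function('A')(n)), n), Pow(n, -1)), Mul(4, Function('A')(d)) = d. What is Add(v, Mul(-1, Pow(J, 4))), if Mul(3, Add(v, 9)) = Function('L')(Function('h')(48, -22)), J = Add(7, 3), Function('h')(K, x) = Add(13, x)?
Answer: Rational(-20021, 2) ≈ -10011.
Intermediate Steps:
Function('A')(d) = Mul(Rational(1, 4), d)
Function('L')(n) = Rational(-9, 2) (Function('L')(n) = Mul(Add(Mul(-22, Mul(Rational(1, 4), n)), n), Pow(n, -1)) = Mul(Add(Mul(Rational(-11, 2), n), n), Pow(n, -1)) = Mul(Mul(Rational(-9, 2), n), Pow(n, -1)) = Rational(-9, 2))
J = 10
v = Rational(-21, 2) (v = Add(-9, Mul(Rational(1, 3), Rational(-9, 2))) = Add(-9, Rational(-3, 2)) = Rational(-21, 2) ≈ -10.500)
Add(v, Mul(-1, Pow(J, 4))) = Add(Rational(-21, 2), Mul(-1, Pow(10, 4))) = Add(Rational(-21, 2), Mul(-1, 10000)) = Add(Rational(-21, 2), -10000) = Rational(-20021, 2)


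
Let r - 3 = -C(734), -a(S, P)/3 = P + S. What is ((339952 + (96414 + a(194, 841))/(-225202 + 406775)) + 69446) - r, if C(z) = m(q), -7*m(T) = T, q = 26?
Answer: 10619213890/25939 ≈ 4.0939e+5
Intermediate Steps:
a(S, P) = -3*P - 3*S (a(S, P) = -3*(P + S) = -3*P - 3*S)
m(T) = -T/7
C(z) = -26/7 (C(z) = -1/7*26 = -26/7)
r = 47/7 (r = 3 - 1*(-26/7) = 3 + 26/7 = 47/7 ≈ 6.7143)
((339952 + (96414 + a(194, 841))/(-225202 + 406775)) + 69446) - r = ((339952 + (96414 + (-3*841 - 3*194))/(-225202 + 406775)) + 69446) - 1*47/7 = ((339952 + (96414 + (-2523 - 582))/181573) + 69446) - 47/7 = ((339952 + (96414 - 3105)*(1/181573)) + 69446) - 47/7 = ((339952 + 93309*(1/181573)) + 69446) - 47/7 = ((339952 + 93309/181573) + 69446) - 47/7 = (61726197805/181573 + 69446) - 47/7 = 74335716363/181573 - 47/7 = 10619213890/25939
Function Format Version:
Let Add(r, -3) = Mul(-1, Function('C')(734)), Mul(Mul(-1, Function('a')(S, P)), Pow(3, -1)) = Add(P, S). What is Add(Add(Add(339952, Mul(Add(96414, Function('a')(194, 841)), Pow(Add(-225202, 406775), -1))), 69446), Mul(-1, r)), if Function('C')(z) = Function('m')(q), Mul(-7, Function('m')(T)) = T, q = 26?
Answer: Rational(10619213890, 25939) ≈ 4.0939e+5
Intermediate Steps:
Function('a')(S, P) = Add(Mul(-3, P), Mul(-3, S)) (Function('a')(S, P) = Mul(-3, Add(P, S)) = Add(Mul(-3, P), Mul(-3, S)))
Function('m')(T) = Mul(Rational(-1, 7), T)
Function('C')(z) = Rational(-26, 7) (Function('C')(z) = Mul(Rational(-1, 7), 26) = Rational(-26, 7))
r = Rational(47, 7) (r = Add(3, Mul(-1, Rational(-26, 7))) = Add(3, Rational(26, 7)) = Rational(47, 7) ≈ 6.7143)
Add(Add(Add(339952, Mul(Add(96414, Function('a')(194, 841)), Pow(Add(-225202, 406775), -1))), 69446), Mul(-1, r)) = Add(Add(Add(339952, Mul(Add(96414, Add(Mul(-3, 841), Mul(-3, 194))), Pow(Add(-225202, 406775), -1))), 69446), Mul(-1, Rational(47, 7))) = Add(Add(Add(339952, Mul(Add(96414, Add(-2523, -582)), Pow(181573, -1))), 69446), Rational(-47, 7)) = Add(Add(Add(339952, Mul(Add(96414, -3105), Rational(1, 181573))), 69446), Rational(-47, 7)) = Add(Add(Add(339952, Mul(93309, Rational(1, 181573))), 69446), Rational(-47, 7)) = Add(Add(Add(339952, Rational(93309, 181573)), 69446), Rational(-47, 7)) = Add(Add(Rational(61726197805, 181573), 69446), Rational(-47, 7)) = Add(Rational(74335716363, 181573), Rational(-47, 7)) = Rational(10619213890, 25939)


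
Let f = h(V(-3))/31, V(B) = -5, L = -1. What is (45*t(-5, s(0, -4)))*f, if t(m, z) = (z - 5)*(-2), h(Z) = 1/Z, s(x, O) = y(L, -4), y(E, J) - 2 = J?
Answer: -126/31 ≈ -4.0645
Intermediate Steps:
y(E, J) = 2 + J
s(x, O) = -2 (s(x, O) = 2 - 4 = -2)
t(m, z) = 10 - 2*z (t(m, z) = (-5 + z)*(-2) = 10 - 2*z)
f = -1/155 (f = 1/(-5*31) = -⅕*1/31 = -1/155 ≈ -0.0064516)
(45*t(-5, s(0, -4)))*f = (45*(10 - 2*(-2)))*(-1/155) = (45*(10 + 4))*(-1/155) = (45*14)*(-1/155) = 630*(-1/155) = -126/31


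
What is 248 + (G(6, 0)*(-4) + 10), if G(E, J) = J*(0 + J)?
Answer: 258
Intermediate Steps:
G(E, J) = J² (G(E, J) = J*J = J²)
248 + (G(6, 0)*(-4) + 10) = 248 + (0²*(-4) + 10) = 248 + (0*(-4) + 10) = 248 + (0 + 10) = 248 + 10 = 258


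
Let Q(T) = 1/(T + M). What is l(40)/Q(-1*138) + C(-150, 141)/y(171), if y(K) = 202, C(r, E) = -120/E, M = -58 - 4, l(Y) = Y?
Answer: -37976020/4747 ≈ -8000.0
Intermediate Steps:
M = -62
Q(T) = 1/(-62 + T) (Q(T) = 1/(T - 62) = 1/(-62 + T))
l(40)/Q(-1*138) + C(-150, 141)/y(171) = 40/(1/(-62 - 1*138)) - 120/141/202 = 40/(1/(-62 - 138)) - 120*1/141*(1/202) = 40/(1/(-200)) - 40/47*1/202 = 40/(-1/200) - 20/4747 = 40*(-200) - 20/4747 = -8000 - 20/4747 = -37976020/4747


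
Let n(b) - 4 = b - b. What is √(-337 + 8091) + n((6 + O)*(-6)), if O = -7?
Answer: 4 + √7754 ≈ 92.057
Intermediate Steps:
n(b) = 4 (n(b) = 4 + (b - b) = 4 + 0 = 4)
√(-337 + 8091) + n((6 + O)*(-6)) = √(-337 + 8091) + 4 = √7754 + 4 = 4 + √7754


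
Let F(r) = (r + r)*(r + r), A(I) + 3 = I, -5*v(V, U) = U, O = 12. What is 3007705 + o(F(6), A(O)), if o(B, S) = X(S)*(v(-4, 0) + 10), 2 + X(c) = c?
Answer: 3007775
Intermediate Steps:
v(V, U) = -U/5
A(I) = -3 + I
X(c) = -2 + c
F(r) = 4*r² (F(r) = (2*r)*(2*r) = 4*r²)
o(B, S) = -20 + 10*S (o(B, S) = (-2 + S)*(-⅕*0 + 10) = (-2 + S)*(0 + 10) = (-2 + S)*10 = -20 + 10*S)
3007705 + o(F(6), A(O)) = 3007705 + (-20 + 10*(-3 + 12)) = 3007705 + (-20 + 10*9) = 3007705 + (-20 + 90) = 3007705 + 70 = 3007775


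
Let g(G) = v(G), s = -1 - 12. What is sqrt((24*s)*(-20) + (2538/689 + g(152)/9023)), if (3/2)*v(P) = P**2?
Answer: sqrt(2172413416843722234)/18650541 ≈ 79.028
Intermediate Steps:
v(P) = 2*P**2/3
s = -13
g(G) = 2*G**2/3
sqrt((24*s)*(-20) + (2538/689 + g(152)/9023)) = sqrt((24*(-13))*(-20) + (2538/689 + ((2/3)*152**2)/9023)) = sqrt(-312*(-20) + (2538*(1/689) + ((2/3)*23104)*(1/9023))) = sqrt(6240 + (2538/689 + (46208/3)*(1/9023))) = sqrt(6240 + (2538/689 + 46208/27069)) = sqrt(6240 + 100538434/18650541) = sqrt(116479914274/18650541) = sqrt(2172413416843722234)/18650541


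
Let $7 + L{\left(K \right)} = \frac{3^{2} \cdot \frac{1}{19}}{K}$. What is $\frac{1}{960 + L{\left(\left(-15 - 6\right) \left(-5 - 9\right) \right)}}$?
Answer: $\frac{1862}{1774489} \approx 0.0010493$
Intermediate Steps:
$L{\left(K \right)} = -7 + \frac{9}{19 K}$ ($L{\left(K \right)} = -7 + \frac{3^{2} \cdot \frac{1}{19}}{K} = -7 + \frac{9 \cdot \frac{1}{19}}{K} = -7 + \frac{9}{19 K}$)
$\frac{1}{960 + L{\left(\left(-15 - 6\right) \left(-5 - 9\right) \right)}} = \frac{1}{960 - \left(7 - \frac{9}{19 \left(-15 - 6\right) \left(-5 - 9\right)}\right)} = \frac{1}{960 - \left(7 - \frac{9}{19 \left(\left(-21\right) \left(-14\right)\right)}\right)} = \frac{1}{960 - \left(7 - \frac{9}{19 \cdot 294}\right)} = \frac{1}{960 + \left(-7 + \frac{9}{19} \cdot \frac{1}{294}\right)} = \frac{1}{960 + \left(-7 + \frac{3}{1862}\right)} = \frac{1}{960 - \frac{13031}{1862}} = \frac{1}{\frac{1774489}{1862}} = \frac{1862}{1774489}$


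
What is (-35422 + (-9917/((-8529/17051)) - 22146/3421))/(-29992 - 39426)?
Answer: 455248493525/2025458203362 ≈ 0.22476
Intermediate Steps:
(-35422 + (-9917/((-8529/17051)) - 22146/3421))/(-29992 - 39426) = (-35422 + (-9917/((-8529*1/17051)) - 22146*1/3421))/(-69418) = (-35422 + (-9917/(-8529/17051) - 22146/3421))*(-1/69418) = (-35422 + (-9917*(-17051/8529) - 22146/3421))*(-1/69418) = (-35422 + (169094767/8529 - 22146/3421))*(-1/69418) = (-35422 + 578284314673/29177709)*(-1/69418) = -455248493525/29177709*(-1/69418) = 455248493525/2025458203362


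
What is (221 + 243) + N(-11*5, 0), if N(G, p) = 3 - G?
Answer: 522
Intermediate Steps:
(221 + 243) + N(-11*5, 0) = (221 + 243) + (3 - (-11)*5) = 464 + (3 - 1*(-55)) = 464 + (3 + 55) = 464 + 58 = 522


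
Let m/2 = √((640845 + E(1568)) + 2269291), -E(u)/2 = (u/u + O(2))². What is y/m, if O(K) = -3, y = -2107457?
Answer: -2107457*√181883/1455064 ≈ -617.69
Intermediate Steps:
E(u) = -8 (E(u) = -2*(u/u - 3)² = -2*(1 - 3)² = -2*(-2)² = -2*4 = -8)
m = 8*√181883 (m = 2*√((640845 - 8) + 2269291) = 2*√(640837 + 2269291) = 2*√2910128 = 2*(4*√181883) = 8*√181883 ≈ 3411.8)
y/m = -2107457*√181883/1455064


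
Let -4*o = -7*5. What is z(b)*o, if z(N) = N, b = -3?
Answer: -105/4 ≈ -26.250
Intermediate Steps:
o = 35/4 (o = -(-7)*5/4 = -¼*(-35) = 35/4 ≈ 8.7500)
z(b)*o = -3*35/4 = -105/4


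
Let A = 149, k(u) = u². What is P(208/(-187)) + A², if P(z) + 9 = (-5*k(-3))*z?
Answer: 4159264/187 ≈ 22242.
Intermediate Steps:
P(z) = -9 - 45*z (P(z) = -9 + (-5*(-3)²)*z = -9 + (-5*9)*z = -9 - 45*z)
P(208/(-187)) + A² = (-9 - 9360/(-187)) + 149² = (-9 - 9360*(-1)/187) + 22201 = (-9 - 45*(-208/187)) + 22201 = (-9 + 9360/187) + 22201 = 7677/187 + 22201 = 4159264/187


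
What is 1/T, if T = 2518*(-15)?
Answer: -1/37770 ≈ -2.6476e-5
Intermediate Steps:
T = -37770
1/T = 1/(-37770) = -1/37770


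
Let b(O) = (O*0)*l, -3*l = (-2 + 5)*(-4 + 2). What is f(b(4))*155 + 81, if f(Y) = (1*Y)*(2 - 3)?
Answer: 81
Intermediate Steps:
l = 2 (l = -(-2 + 5)*(-4 + 2)/3 = -(-2) = -⅓*(-6) = 2)
b(O) = 0 (b(O) = (O*0)*2 = 0*2 = 0)
f(Y) = -Y (f(Y) = Y*(-1) = -Y)
f(b(4))*155 + 81 = -1*0*155 + 81 = 0*155 + 81 = 0 + 81 = 81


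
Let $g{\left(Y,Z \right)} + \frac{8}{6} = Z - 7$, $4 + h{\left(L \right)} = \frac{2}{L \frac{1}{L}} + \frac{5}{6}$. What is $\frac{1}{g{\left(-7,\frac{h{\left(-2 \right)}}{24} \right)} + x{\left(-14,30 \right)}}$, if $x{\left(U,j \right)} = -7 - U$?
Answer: $- \frac{144}{199} \approx -0.72362$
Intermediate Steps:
$h{\left(L \right)} = - \frac{7}{6}$ ($h{\left(L \right)} = -4 + \left(\frac{2}{L \frac{1}{L}} + \frac{5}{6}\right) = -4 + \left(\frac{2}{1} + 5 \cdot \frac{1}{6}\right) = -4 + \left(2 \cdot 1 + \frac{5}{6}\right) = -4 + \left(2 + \frac{5}{6}\right) = -4 + \frac{17}{6} = - \frac{7}{6}$)
$g{\left(Y,Z \right)} = - \frac{25}{3} + Z$ ($g{\left(Y,Z \right)} = - \frac{4}{3} + \left(Z - 7\right) = - \frac{4}{3} + \left(-7 + Z\right) = - \frac{25}{3} + Z$)
$\frac{1}{g{\left(-7,\frac{h{\left(-2 \right)}}{24} \right)} + x{\left(-14,30 \right)}} = \frac{1}{\left(- \frac{25}{3} - \frac{7}{6 \cdot 24}\right) - -7} = \frac{1}{\left(- \frac{25}{3} - \frac{7}{144}\right) + \left(-7 + 14\right)} = \frac{1}{\left(- \frac{25}{3} - \frac{7}{144}\right) + 7} = \frac{1}{- \frac{1207}{144} + 7} = \frac{1}{- \frac{199}{144}} = - \frac{144}{199}$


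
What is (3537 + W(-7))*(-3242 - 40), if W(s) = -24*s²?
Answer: -7748802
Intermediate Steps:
(3537 + W(-7))*(-3242 - 40) = (3537 - 24*(-7)²)*(-3242 - 40) = (3537 - 24*49)*(-3282) = (3537 - 1176)*(-3282) = 2361*(-3282) = -7748802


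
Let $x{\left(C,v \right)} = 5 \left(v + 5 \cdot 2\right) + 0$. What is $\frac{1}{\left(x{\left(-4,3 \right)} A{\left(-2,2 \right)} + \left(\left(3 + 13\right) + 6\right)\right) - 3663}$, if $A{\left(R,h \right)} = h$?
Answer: $- \frac{1}{3511} \approx -0.00028482$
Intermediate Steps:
$x{\left(C,v \right)} = 50 + 5 v$ ($x{\left(C,v \right)} = 5 \left(v + 10\right) + 0 = 5 \left(10 + v\right) + 0 = \left(50 + 5 v\right) + 0 = 50 + 5 v$)
$\frac{1}{\left(x{\left(-4,3 \right)} A{\left(-2,2 \right)} + \left(\left(3 + 13\right) + 6\right)\right) - 3663} = \frac{1}{\left(\left(50 + 5 \cdot 3\right) 2 + \left(\left(3 + 13\right) + 6\right)\right) - 3663} = \frac{1}{\left(\left(50 + 15\right) 2 + \left(16 + 6\right)\right) - 3663} = \frac{1}{\left(65 \cdot 2 + 22\right) - 3663} = \frac{1}{\left(130 + 22\right) - 3663} = \frac{1}{152 - 3663} = \frac{1}{-3511} = - \frac{1}{3511}$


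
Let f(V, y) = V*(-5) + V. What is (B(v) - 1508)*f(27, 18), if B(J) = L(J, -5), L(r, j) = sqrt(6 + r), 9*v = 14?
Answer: 162864 - 72*sqrt(17) ≈ 1.6257e+5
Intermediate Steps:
f(V, y) = -4*V (f(V, y) = -5*V + V = -4*V)
v = 14/9 (v = (1/9)*14 = 14/9 ≈ 1.5556)
B(J) = sqrt(6 + J)
(B(v) - 1508)*f(27, 18) = (sqrt(6 + 14/9) - 1508)*(-4*27) = (sqrt(68/9) - 1508)*(-108) = (2*sqrt(17)/3 - 1508)*(-108) = (-1508 + 2*sqrt(17)/3)*(-108) = 162864 - 72*sqrt(17)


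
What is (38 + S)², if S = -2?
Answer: 1296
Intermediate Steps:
(38 + S)² = (38 - 2)² = 36² = 1296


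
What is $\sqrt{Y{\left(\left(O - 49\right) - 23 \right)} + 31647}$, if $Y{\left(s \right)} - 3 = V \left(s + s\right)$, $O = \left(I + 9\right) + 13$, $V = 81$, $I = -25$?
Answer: $10 \sqrt{195} \approx 139.64$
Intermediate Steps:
$O = -3$ ($O = \left(-25 + 9\right) + 13 = -16 + 13 = -3$)
$Y{\left(s \right)} = 3 + 162 s$ ($Y{\left(s \right)} = 3 + 81 \left(s + s\right) = 3 + 81 \cdot 2 s = 3 + 162 s$)
$\sqrt{Y{\left(\left(O - 49\right) - 23 \right)} + 31647} = \sqrt{\left(3 + 162 \left(\left(-3 - 49\right) - 23\right)\right) + 31647} = \sqrt{\left(3 + 162 \left(-52 - 23\right)\right) + 31647} = \sqrt{\left(3 + 162 \left(-75\right)\right) + 31647} = \sqrt{\left(3 - 12150\right) + 31647} = \sqrt{-12147 + 31647} = \sqrt{19500} = 10 \sqrt{195}$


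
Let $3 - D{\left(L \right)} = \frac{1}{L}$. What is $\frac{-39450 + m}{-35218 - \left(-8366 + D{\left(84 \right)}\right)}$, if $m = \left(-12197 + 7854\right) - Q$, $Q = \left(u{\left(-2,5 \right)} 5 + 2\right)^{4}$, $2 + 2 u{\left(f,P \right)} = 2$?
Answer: $\frac{3679956}{2255819} \approx 1.6313$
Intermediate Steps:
$D{\left(L \right)} = 3 - \frac{1}{L}$
$u{\left(f,P \right)} = 0$ ($u{\left(f,P \right)} = -1 + \frac{1}{2} \cdot 2 = -1 + 1 = 0$)
$Q = 16$ ($Q = \left(0 \cdot 5 + 2\right)^{4} = \left(0 + 2\right)^{4} = 2^{4} = 16$)
$m = -4359$ ($m = \left(-12197 + 7854\right) - 16 = -4343 - 16 = -4359$)
$\frac{-39450 + m}{-35218 - \left(-8366 + D{\left(84 \right)}\right)} = \frac{-39450 - 4359}{-35218 + \left(8366 - \left(3 - \frac{1}{84}\right)\right)} = - \frac{43809}{-35218 + \left(8366 - \left(3 - \frac{1}{84}\right)\right)} = - \frac{43809}{-35218 + \left(8366 - \frac{251}{84}\right)} = - \frac{43809}{-35218 + \frac{702493}{84}} = - \frac{43809}{- \frac{2255819}{84}} = \left(-43809\right) \left(- \frac{84}{2255819}\right) = \frac{3679956}{2255819}$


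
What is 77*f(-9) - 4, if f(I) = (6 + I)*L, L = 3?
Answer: -697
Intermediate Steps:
f(I) = 18 + 3*I (f(I) = (6 + I)*3 = 18 + 3*I)
77*f(-9) - 4 = 77*(18 + 3*(-9)) - 4 = 77*(18 - 27) - 4 = 77*(-9) - 4 = -693 - 4 = -697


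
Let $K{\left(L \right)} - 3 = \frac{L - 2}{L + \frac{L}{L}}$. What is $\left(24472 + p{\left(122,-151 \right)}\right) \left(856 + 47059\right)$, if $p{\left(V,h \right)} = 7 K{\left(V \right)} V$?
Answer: $\frac{54745474910}{41} \approx 1.3353 \cdot 10^{9}$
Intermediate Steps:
$K{\left(L \right)} = 3 + \frac{-2 + L}{1 + L}$ ($K{\left(L \right)} = 3 + \frac{L - 2}{L + \frac{L}{L}} = 3 + \frac{-2 + L}{L + 1} = 3 + \frac{-2 + L}{1 + L}$)
$p{\left(V,h \right)} = \frac{7 V \left(1 + 4 V\right)}{1 + V}$ ($p{\left(V,h \right)} = 7 \frac{1 + 4 V}{1 + V} V = 7 \frac{V \left(1 + 4 V\right)}{1 + V} = \frac{7 V \left(1 + 4 V\right)}{1 + V}$)
$\left(24472 + p{\left(122,-151 \right)}\right) \left(856 + 47059\right) = \left(24472 + 7 \cdot 122 \frac{1}{1 + 122} \left(1 + 4 \cdot 122\right)\right) \left(856 + 47059\right) = \left(24472 + 7 \cdot 122 \cdot \frac{1}{123} \left(1 + 488\right)\right) 47915 = \left(24472 + 7 \cdot 122 \cdot \frac{1}{123} \cdot 489\right) 47915 = \left(24472 + \frac{139202}{41}\right) 47915 = \frac{1142554}{41} \cdot 47915 = \frac{54745474910}{41}$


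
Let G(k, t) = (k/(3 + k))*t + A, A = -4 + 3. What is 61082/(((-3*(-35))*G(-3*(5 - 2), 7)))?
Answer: 17452/285 ≈ 61.235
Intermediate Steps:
A = -1
G(k, t) = -1 + k*t/(3 + k) (G(k, t) = (k/(3 + k))*t - 1 = k*t/(3 + k) - 1 = -1 + k*t/(3 + k))
61082/(((-3*(-35))*G(-3*(5 - 2), 7))) = 61082/(((-3*(-35))*((-3 - (-3)*(5 - 2) - 3*(5 - 2)*7)/(3 - 3*(5 - 2))))) = 61082/((105*((-3 - (-3)*3 - 3*3*7)/(3 - 3*3)))) = 61082/((105*((-3 - 1*(-9) - 9*7)/(3 - 9)))) = 61082/((105*((-3 + 9 - 63)/(-6)))) = 61082/((105*(-⅙*(-57)))) = 61082/((105*(19/2))) = 61082/(1995/2) = 61082*(2/1995) = 17452/285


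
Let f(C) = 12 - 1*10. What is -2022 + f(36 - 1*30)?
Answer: -2020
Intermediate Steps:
f(C) = 2 (f(C) = 12 - 10 = 2)
-2022 + f(36 - 1*30) = -2022 + 2 = -2020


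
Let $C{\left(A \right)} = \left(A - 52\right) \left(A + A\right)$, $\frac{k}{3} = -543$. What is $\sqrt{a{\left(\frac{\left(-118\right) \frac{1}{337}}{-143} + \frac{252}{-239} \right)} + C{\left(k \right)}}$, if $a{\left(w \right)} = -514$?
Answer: $2 \sqrt{1369046} \approx 2340.1$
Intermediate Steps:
$k = -1629$ ($k = 3 \left(-543\right) = -1629$)
$C{\left(A \right)} = 2 A \left(-52 + A\right)$ ($C{\left(A \right)} = \left(-52 + A\right) 2 A = 2 A \left(-52 + A\right)$)
$\sqrt{a{\left(\frac{\left(-118\right) \frac{1}{337}}{-143} + \frac{252}{-239} \right)} + C{\left(k \right)}} = \sqrt{-514 + 2 \left(-1629\right) \left(-52 - 1629\right)} = \sqrt{-514 + 2 \left(-1629\right) \left(-1681\right)} = \sqrt{-514 + 5476698} = \sqrt{5476184} = 2 \sqrt{1369046}$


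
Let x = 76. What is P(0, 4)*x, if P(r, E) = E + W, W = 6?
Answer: 760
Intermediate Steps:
P(r, E) = 6 + E (P(r, E) = E + 6 = 6 + E)
P(0, 4)*x = (6 + 4)*76 = 10*76 = 760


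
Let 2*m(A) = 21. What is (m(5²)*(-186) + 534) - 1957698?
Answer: -1959117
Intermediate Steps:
m(A) = 21/2 (m(A) = (½)*21 = 21/2)
(m(5²)*(-186) + 534) - 1957698 = ((21/2)*(-186) + 534) - 1957698 = (-1953 + 534) - 1957698 = -1419 - 1957698 = -1959117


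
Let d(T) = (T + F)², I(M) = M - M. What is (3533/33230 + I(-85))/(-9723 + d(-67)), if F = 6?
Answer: -3533/199446460 ≈ -1.7714e-5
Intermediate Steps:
I(M) = 0
d(T) = (6 + T)² (d(T) = (T + 6)² = (6 + T)²)
(3533/33230 + I(-85))/(-9723 + d(-67)) = (3533/33230 + 0)/(-9723 + (6 - 67)²) = (3533*(1/33230) + 0)/(-9723 + (-61)²) = (3533/33230 + 0)/(-9723 + 3721) = (3533/33230)/(-6002) = (3533/33230)*(-1/6002) = -3533/199446460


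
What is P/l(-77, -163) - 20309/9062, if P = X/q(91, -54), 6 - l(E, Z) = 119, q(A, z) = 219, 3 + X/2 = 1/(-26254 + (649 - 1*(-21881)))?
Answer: -10170819725/4538773029 ≈ -2.2409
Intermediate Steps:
X = -11173/1862 (X = -6 + 2/(-26254 + (649 - 1*(-21881))) = -6 + 2/(-26254 + (649 + 21881)) = -6 + 2/(-26254 + 22530) = -6 + 2/(-3724) = -6 + 2*(-1/3724) = -6 - 1/1862 = -11173/1862 ≈ -6.0005)
l(E, Z) = -113 (l(E, Z) = 6 - 1*119 = 6 - 119 = -113)
P = -11173/407778 (P = -11173/1862/219 = -11173/1862*1/219 = -11173/407778 ≈ -0.027400)
P/l(-77, -163) - 20309/9062 = -11173/407778/(-113) - 20309/9062 = -11173/407778*(-1/113) - 20309*1/9062 = 11173/46078914 - 883/394 = -10170819725/4538773029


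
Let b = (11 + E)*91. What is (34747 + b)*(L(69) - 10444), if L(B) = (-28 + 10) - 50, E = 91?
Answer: -462832848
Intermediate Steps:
L(B) = -68 (L(B) = -18 - 50 = -68)
b = 9282 (b = (11 + 91)*91 = 102*91 = 9282)
(34747 + b)*(L(69) - 10444) = (34747 + 9282)*(-68 - 10444) = 44029*(-10512) = -462832848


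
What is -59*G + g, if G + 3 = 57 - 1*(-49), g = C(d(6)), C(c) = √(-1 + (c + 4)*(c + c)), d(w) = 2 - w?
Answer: -6077 + I ≈ -6077.0 + 1.0*I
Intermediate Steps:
C(c) = √(-1 + 2*c*(4 + c)) (C(c) = √(-1 + (4 + c)*(2*c)) = √(-1 + 2*c*(4 + c)))
g = I (g = √(-1 + 2*(2 - 1*6)² + 8*(2 - 1*6)) = √(-1 + 2*(2 - 6)² + 8*(2 - 6)) = √(-1 + 2*(-4)² + 8*(-4)) = √(-1 + 2*16 - 32) = √(-1 + 32 - 32) = √(-1) = I ≈ 1.0*I)
G = 103 (G = -3 + (57 - 1*(-49)) = -3 + (57 + 49) = -3 + 106 = 103)
-59*G + g = -59*103 + I = -6077 + I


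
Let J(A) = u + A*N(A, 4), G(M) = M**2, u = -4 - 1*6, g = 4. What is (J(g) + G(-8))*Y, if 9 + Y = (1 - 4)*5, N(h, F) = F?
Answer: -1680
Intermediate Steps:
u = -10 (u = -4 - 6 = -10)
Y = -24 (Y = -9 + (1 - 4)*5 = -9 - 3*5 = -9 - 15 = -24)
J(A) = -10 + 4*A (J(A) = -10 + A*4 = -10 + 4*A)
(J(g) + G(-8))*Y = ((-10 + 4*4) + (-8)**2)*(-24) = ((-10 + 16) + 64)*(-24) = (6 + 64)*(-24) = 70*(-24) = -1680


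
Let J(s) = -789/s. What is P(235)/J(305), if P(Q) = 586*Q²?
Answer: -9870364250/789 ≈ -1.2510e+7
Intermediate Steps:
P(235)/J(305) = (586*235²)/((-789/305)) = (586*55225)/((-789*1/305)) = 32361850/(-789/305) = 32361850*(-305/789) = -9870364250/789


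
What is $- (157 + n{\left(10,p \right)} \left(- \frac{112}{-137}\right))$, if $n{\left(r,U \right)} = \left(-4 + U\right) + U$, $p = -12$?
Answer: $- \frac{18373}{137} \approx -134.11$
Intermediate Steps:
$n{\left(r,U \right)} = -4 + 2 U$
$- (157 + n{\left(10,p \right)} \left(- \frac{112}{-137}\right)) = - (157 + \left(-4 + 2 \left(-12\right)\right) \left(- \frac{112}{-137}\right)) = - (157 + \left(-4 - 24\right) \left(\left(-112\right) \left(- \frac{1}{137}\right)\right)) = - (157 - \frac{3136}{137}) = \left(-1\right) \frac{18373}{137} = - \frac{18373}{137}$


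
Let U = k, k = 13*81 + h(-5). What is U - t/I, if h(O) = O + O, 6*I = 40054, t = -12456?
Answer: 20925529/20027 ≈ 1044.9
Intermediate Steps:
I = 20027/3 (I = (⅙)*40054 = 20027/3 ≈ 6675.7)
h(O) = 2*O
k = 1043 (k = 13*81 + 2*(-5) = 1053 - 10 = 1043)
U = 1043
U - t/I = 1043 - (-12456)/20027/3 = 1043 - (-12456)*3/20027 = 1043 - 1*(-37368/20027) = 1043 + 37368/20027 = 20925529/20027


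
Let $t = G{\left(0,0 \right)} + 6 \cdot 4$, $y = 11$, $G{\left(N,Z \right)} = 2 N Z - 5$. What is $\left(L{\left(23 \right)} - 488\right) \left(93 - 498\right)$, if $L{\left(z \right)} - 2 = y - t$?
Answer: $200070$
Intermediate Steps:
$G{\left(N,Z \right)} = -5 + 2 N Z$ ($G{\left(N,Z \right)} = 2 N Z - 5 = -5 + 2 N Z$)
$t = 19$ ($t = \left(-5 + 2 \cdot 0 \cdot 0\right) + 6 \cdot 4 = \left(-5 + 0\right) + 24 = -5 + 24 = 19$)
$L{\left(z \right)} = -6$ ($L{\left(z \right)} = 2 + \left(11 - 19\right) = 2 - 8 = -6$)
$\left(L{\left(23 \right)} - 488\right) \left(93 - 498\right) = \left(-6 - 488\right) \left(93 - 498\right) = \left(-494\right) \left(-405\right) = 200070$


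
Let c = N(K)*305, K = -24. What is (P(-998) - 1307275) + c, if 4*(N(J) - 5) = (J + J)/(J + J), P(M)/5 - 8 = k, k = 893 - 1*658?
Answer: -5217835/4 ≈ -1.3045e+6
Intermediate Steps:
k = 235 (k = 893 - 658 = 235)
P(M) = 1215 (P(M) = 40 + 5*235 = 40 + 1175 = 1215)
N(J) = 21/4 (N(J) = 5 + ((J + J)/(J + J))/4 = 5 + ((2*J)/((2*J)))/4 = 5 + ((2*J)*(1/(2*J)))/4 = 5 + (¼)*1 = 5 + ¼ = 21/4)
c = 6405/4 (c = (21/4)*305 = 6405/4 ≈ 1601.3)
(P(-998) - 1307275) + c = (1215 - 1307275) + 6405/4 = -1306060 + 6405/4 = -5217835/4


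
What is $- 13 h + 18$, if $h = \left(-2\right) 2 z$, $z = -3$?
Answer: $-138$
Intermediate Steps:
$h = 12$ ($h = \left(-2\right) 2 \left(-3\right) = \left(-4\right) \left(-3\right) = 12$)
$- 13 h + 18 = \left(-13\right) 12 + 18 = -156 + 18 = -138$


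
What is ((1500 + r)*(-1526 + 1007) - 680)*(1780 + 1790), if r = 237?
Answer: -3220793310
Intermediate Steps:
((1500 + r)*(-1526 + 1007) - 680)*(1780 + 1790) = ((1500 + 237)*(-1526 + 1007) - 680)*(1780 + 1790) = (1737*(-519) - 680)*3570 = (-901503 - 680)*3570 = -902183*3570 = -3220793310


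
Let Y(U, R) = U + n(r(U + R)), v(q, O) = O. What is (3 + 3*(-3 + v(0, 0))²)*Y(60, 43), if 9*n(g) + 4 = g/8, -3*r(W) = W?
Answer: 63805/36 ≈ 1772.4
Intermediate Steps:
r(W) = -W/3
n(g) = -4/9 + g/72 (n(g) = -4/9 + (g/8)/9 = -4/9 + g/72)
Y(U, R) = -4/9 - R/216 + 215*U/216 (Y(U, R) = U + (-4/9 + (-(U + R)/3)/72) = U + (-4/9 + (-(R + U)/3)/72) = U + (-4/9 + (-R/3 - U/3)/72) = U + (-4/9 + (-R/216 - U/216)) = U + (-4/9 - R/216 - U/216) = -4/9 - R/216 + 215*U/216)
(3 + 3*(-3 + v(0, 0))²)*Y(60, 43) = (3 + 3*(-3 + 0)²)*(-4/9 - 1/216*43 + (215/216)*60) = (3 + 3*(-3)²)*(-4/9 - 43/216 + 1075/18) = (3 + 3*9)*(12761/216) = (3 + 27)*(12761/216) = 30*(12761/216) = 63805/36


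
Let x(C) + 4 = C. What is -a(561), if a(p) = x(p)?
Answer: -557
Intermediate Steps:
x(C) = -4 + C
a(p) = -4 + p
-a(561) = -(-4 + 561) = -1*557 = -557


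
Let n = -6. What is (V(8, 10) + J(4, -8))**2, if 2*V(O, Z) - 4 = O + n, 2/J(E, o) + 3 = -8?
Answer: 961/121 ≈ 7.9421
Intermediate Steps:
J(E, o) = -2/11 (J(E, o) = 2/(-3 - 8) = 2/(-11) = 2*(-1/11) = -2/11)
V(O, Z) = -1 + O/2 (V(O, Z) = 2 + (O - 6)/2 = 2 + (-6 + O)/2 = 2 + (-3 + O/2) = -1 + O/2)
(V(8, 10) + J(4, -8))**2 = ((-1 + (1/2)*8) - 2/11)**2 = ((-1 + 4) - 2/11)**2 = (3 - 2/11)**2 = (31/11)**2 = 961/121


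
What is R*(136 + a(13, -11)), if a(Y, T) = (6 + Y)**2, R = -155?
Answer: -77035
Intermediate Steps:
R*(136 + a(13, -11)) = -155*(136 + (6 + 13)**2) = -155*(136 + 19**2) = -155*(136 + 361) = -155*497 = -77035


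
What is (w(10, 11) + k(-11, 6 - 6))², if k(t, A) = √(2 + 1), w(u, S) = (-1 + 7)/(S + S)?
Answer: 372/121 + 6*√3/11 ≈ 4.0191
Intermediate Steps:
w(u, S) = 3/S (w(u, S) = 6/((2*S)) = 6*(1/(2*S)) = 3/S)
k(t, A) = √3
(w(10, 11) + k(-11, 6 - 6))² = (3/11 + √3)²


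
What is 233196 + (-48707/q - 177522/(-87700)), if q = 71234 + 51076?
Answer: 62535365579098/268164675 ≈ 2.3320e+5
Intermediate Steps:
q = 122310
233196 + (-48707/q - 177522/(-87700)) = 233196 + (-48707/122310 - 177522/(-87700)) = 233196 + (-48707*1/122310 - 177522*(-1/87700)) = 233196 + (-48707/122310 + 88761/43850) = 233196 + 436027798/268164675 = 62535365579098/268164675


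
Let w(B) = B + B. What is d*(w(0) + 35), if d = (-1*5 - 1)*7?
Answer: -1470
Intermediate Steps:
w(B) = 2*B
d = -42 (d = (-5 - 1)*7 = -6*7 = -42)
d*(w(0) + 35) = -42*(2*0 + 35) = -42*(0 + 35) = -42*35 = -1470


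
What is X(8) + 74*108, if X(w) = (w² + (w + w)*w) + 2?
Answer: 8186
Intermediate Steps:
X(w) = 2 + 3*w² (X(w) = (w² + (2*w)*w) + 2 = (w² + 2*w²) + 2 = 3*w² + 2 = 2 + 3*w²)
X(8) + 74*108 = (2 + 3*8²) + 74*108 = (2 + 3*64) + 7992 = (2 + 192) + 7992 = 194 + 7992 = 8186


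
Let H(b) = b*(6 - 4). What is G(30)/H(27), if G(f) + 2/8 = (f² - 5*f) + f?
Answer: 3119/216 ≈ 14.440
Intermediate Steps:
H(b) = 2*b (H(b) = b*2 = 2*b)
G(f) = -¼ + f² - 4*f (G(f) = -¼ + ((f² - 5*f) + f) = -¼ + (f² - 4*f) = -¼ + f² - 4*f)
G(30)/H(27) = (-¼ + 30² - 4*30)/((2*27)) = (-¼ + 900 - 120)/54 = (3119/4)*(1/54) = 3119/216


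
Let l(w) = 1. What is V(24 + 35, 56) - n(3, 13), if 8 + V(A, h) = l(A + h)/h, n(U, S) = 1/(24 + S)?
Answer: -16595/2072 ≈ -8.0092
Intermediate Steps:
V(A, h) = -8 + 1/h
V(24 + 35, 56) - n(3, 13) = (-8 + 1/56) - 1/(24 + 13) = (-8 + 1/56) - 1/37 = -447/56 - 1*1/37 = -447/56 - 1/37 = -16595/2072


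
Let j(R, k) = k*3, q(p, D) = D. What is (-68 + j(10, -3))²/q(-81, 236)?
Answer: 5929/236 ≈ 25.123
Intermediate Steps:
j(R, k) = 3*k
(-68 + j(10, -3))²/q(-81, 236) = (-68 + 3*(-3))²/236 = (-68 - 9)²*(1/236) = (-77)²*(1/236) = 5929*(1/236) = 5929/236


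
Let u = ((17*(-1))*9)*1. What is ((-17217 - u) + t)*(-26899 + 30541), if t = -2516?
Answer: -71310360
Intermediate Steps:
u = -153 (u = -17*9*1 = -153*1 = -153)
((-17217 - u) + t)*(-26899 + 30541) = ((-17217 - 1*(-153)) - 2516)*(-26899 + 30541) = ((-17217 + 153) - 2516)*3642 = (-17064 - 2516)*3642 = -19580*3642 = -71310360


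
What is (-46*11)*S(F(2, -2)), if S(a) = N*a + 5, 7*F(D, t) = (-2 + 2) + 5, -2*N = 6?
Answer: -10120/7 ≈ -1445.7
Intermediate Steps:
N = -3 (N = -½*6 = -3)
F(D, t) = 5/7 (F(D, t) = ((-2 + 2) + 5)/7 = (0 + 5)/7 = (⅐)*5 = 5/7)
S(a) = 5 - 3*a (S(a) = -3*a + 5 = 5 - 3*a)
(-46*11)*S(F(2, -2)) = (-46*11)*(5 - 3*5/7) = -506*(5 - 15/7) = -506*20/7 = -10120/7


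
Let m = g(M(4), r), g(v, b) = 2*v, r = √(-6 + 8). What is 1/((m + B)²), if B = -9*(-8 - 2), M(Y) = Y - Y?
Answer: 1/8100 ≈ 0.00012346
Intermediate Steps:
M(Y) = 0
r = √2 ≈ 1.4142
m = 0 (m = 2*0 = 0)
B = 90 (B = -9*(-10) = 90)
1/((m + B)²) = 1/((0 + 90)²) = 1/(90²) = 1/8100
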